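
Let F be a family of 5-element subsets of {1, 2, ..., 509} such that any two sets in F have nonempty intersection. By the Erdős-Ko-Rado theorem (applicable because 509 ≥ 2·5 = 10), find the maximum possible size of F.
max |F| = C(508, 4) = 2742220195

Erdős-Ko-Rado (1961): when n ≥ 2k, max |F| = C(n−1, k−1). The bound is attained by the star {A : i ∈ A} for any fixed i ∈ [n]. Here C(509−1, 5−1) = C(508, 4) = 2742220195.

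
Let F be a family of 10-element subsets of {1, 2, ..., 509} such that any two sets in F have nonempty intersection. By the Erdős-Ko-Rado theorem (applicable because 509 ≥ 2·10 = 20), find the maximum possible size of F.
max |F| = C(508, 9) = 5781765888864894500

The Erdős-Ko-Rado theorem states: for n ≥ 2k, an intersecting family of k-subsets of an n-element set has size at most C(n − 1, k − 1), with equality for 'star' families {A ⊆ [n] : |A| = k, i ∈ A} (fix an element i). For n = 509, k = 10: C(508, 9) = 5781765888864894500.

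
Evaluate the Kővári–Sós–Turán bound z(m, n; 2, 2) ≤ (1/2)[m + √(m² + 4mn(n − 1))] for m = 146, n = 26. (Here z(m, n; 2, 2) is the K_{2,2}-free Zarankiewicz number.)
z(146, 26; 2, 2) ≤ (1/2)[146 + √(146² + 4·146·26·25)] = (1/2)[146 + √400916] = 389.5896

Kővári–Sós–Turán: let r_1, ..., r_146 be the row sums and z = Σ r_i the total number of 1s. Each pair of columns can share at most one row with both entries 1 (else a 2×2 all-ones block appears), so Σ_i C(r_i, 2) ≤ C(26, 2) = 325. By convexity Σ_i C(r_i, 2) ≥ 146·C(z/146, 2) = z(z − 146)/(2·146), giving z² − 146z − 146·26·25 ≤ 0 and hence z ≤ (1/2)[146 + √(21316 + 4·94900)] = (1/2)[146 + √400916] ≈ (1/2)(146 + 633.1793) = 389.5896.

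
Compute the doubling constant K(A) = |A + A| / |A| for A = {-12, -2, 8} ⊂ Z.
K = |A + A| / |A| = 5/3

Enumerate A + A = {a + b : a, b ∈ A}. With |A| = 3, there are |A|^2 = 9 ordered sum pairs; collecting distinct values, A + A = {-24, -14, -4, 6, 16}, so |A + A| = 5. Thus K = 5/3. Here |A + A| = 2|A| − 1 = 5, the minimum possible — so K = 5/3 is minimal, which holds iff A is an arithmetic progression.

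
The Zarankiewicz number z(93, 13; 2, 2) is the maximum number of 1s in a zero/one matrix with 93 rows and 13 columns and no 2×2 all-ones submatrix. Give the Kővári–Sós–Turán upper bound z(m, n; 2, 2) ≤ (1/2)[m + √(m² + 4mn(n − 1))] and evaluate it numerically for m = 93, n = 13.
z(93, 13; 2, 2) ≤ (1/2)[93 + √(93² + 4·93·13·12)] = (1/2)[93 + √66681] = 175.6133

Kővári–Sós–Turán: let r_1, ..., r_93 be the row sums and z = Σ r_i the total number of 1s. Each pair of columns can share at most one row with both entries 1 (else a 2×2 all-ones block appears), so Σ_i C(r_i, 2) ≤ C(13, 2) = 78. By convexity Σ_i C(r_i, 2) ≥ 93·C(z/93, 2) = z(z − 93)/(2·93), giving z² − 93z − 93·13·12 ≤ 0 and hence z ≤ (1/2)[93 + √(8649 + 4·14508)] = (1/2)[93 + √66681] ≈ (1/2)(93 + 258.2266) = 175.6133.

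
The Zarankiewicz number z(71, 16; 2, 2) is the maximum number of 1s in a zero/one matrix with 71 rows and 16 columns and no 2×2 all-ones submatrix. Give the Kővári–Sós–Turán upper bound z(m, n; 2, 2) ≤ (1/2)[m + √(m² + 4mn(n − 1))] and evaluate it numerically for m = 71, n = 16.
z(71, 16; 2, 2) ≤ (1/2)[71 + √(71² + 4·71·16·15)] = (1/2)[71 + √73201] = 170.7784

Kővári–Sós–Turán: let r_1, ..., r_71 be the row sums and z = Σ r_i the total number of 1s. Each pair of columns can share at most one row with both entries 1 (else a 2×2 all-ones block appears), so Σ_i C(r_i, 2) ≤ C(16, 2) = 120. By convexity Σ_i C(r_i, 2) ≥ 71·C(z/71, 2) = z(z − 71)/(2·71), giving z² − 71z − 71·16·15 ≤ 0 and hence z ≤ (1/2)[71 + √(5041 + 4·17040)] = (1/2)[71 + √73201] ≈ (1/2)(71 + 270.5568) = 170.7784.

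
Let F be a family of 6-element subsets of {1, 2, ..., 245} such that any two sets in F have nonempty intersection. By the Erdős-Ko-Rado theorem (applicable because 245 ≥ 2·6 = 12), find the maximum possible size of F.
max |F| = C(244, 5) = 6916056048

The Erdős-Ko-Rado theorem states: for n ≥ 2k, an intersecting family of k-subsets of an n-element set has size at most C(n − 1, k − 1), with equality for 'star' families {A ⊆ [n] : |A| = k, i ∈ A} (fix an element i). For n = 245, k = 6: C(244, 5) = 6916056048.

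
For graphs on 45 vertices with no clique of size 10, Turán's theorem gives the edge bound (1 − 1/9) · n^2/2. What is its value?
Turán density bound = (8/9) · 45^2/2 = 900

Turán's theorem: ex(n, K_{r+1}) is achieved by the complete r-partite Turán graph T(n, r) with parts as balanced as possible, and is at most (1 − 1/r) · n^2/2. For r = 9, n = 45: the density bound is (8/9) · 2025/2 = 900. Since 9 ∣ 45, the Turán graph T(45, 9) has parts of equal size 5, and its edge count e(T(45, 9)) = 900 attains the density bound exactly.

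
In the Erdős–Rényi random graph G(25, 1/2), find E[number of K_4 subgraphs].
E[# K_4] = C(25, 4) · (1/2)^C(4, 2) = 12650 / 2^6 = 6325/32 = 197.65625

For each 4-subset S of vertices (there are C(25, 4) = 12650 such S), let X_S = 1 if S induces a K_4 (all C(4, 2) = 6 edges present). Then P(X_S = 1) = (1/2)^6 = 1/64. By linearity of expectation, E[# K_4] = C(25, 4) · (1/2)^6 = 12650 / 64 = 6325/32 = 197.65625.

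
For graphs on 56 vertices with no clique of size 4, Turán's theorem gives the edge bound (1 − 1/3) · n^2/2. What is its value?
Turán density bound = (2/3) · 56^2/2 = 3136/3 ≈ 1045.3333

Turán's theorem: ex(n, K_{r+1}) is achieved by the complete r-partite Turán graph T(n, r) with parts as balanced as possible, and is at most (1 − 1/r) · n^2/2. For r = 3, n = 56: the density bound is (2/3) · 3136/2 = 3136/3 ≈ 1045.3333. The integer-valued extremum is e(T(56, 3)) = 1045, which is strictly less than the density bound 3136/3 since 3 ∤ 56 (the parts of T(56, 3) cannot all be equal).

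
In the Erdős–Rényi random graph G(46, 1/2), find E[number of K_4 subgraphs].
E[# K_4] = C(46, 4) · (1/2)^C(4, 2) = 163185 / 2^6 = 2549.765625

For each 4-subset S of vertices (there are C(46, 4) = 163185 such S), let X_S = 1 if S induces a K_4 (all C(4, 2) = 6 edges present). Then P(X_S = 1) = (1/2)^6 = 1/64. By linearity of expectation, E[# K_4] = C(46, 4) · (1/2)^6 = 163185 / 64 = 2549.765625.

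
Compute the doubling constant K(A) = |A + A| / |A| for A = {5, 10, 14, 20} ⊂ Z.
K = |A + A| / |A| = 10/4 = 5/2

Enumerate A + A = {a + b : a, b ∈ A}. With |A| = 4, there are |A|^2 = 16 ordered sum pairs; collecting distinct values, A + A = {10, 15, 19, 20, 24, 25, 28, 30, 34, 40}, so |A + A| = 10. Thus K = 10/4 = 5/2. For comparison, the minimum possible |A + A| over all 4-element sets is 2·4 − 1 = 7 (so min K = 7/4), attained only by arithmetic progressions.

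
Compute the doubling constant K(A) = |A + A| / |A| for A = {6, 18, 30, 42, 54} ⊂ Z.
K = |A + A| / |A| = 9/5

Enumerate A + A = {a + b : a, b ∈ A}. With |A| = 5, there are |A|^2 = 25 ordered sum pairs; collecting distinct values, A + A = {12, 24, 36, 48, 60, 72, 84, 96, 108}, so |A + A| = 9. Thus K = 9/5. Here |A + A| = 2|A| − 1 = 9, the minimum possible — so K = 9/5 is minimal, which holds iff A is an arithmetic progression.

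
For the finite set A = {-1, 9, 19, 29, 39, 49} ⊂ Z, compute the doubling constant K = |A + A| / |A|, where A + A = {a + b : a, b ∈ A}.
K = |A + A| / |A| = 11/6

Enumerate A + A = {a + b : a, b ∈ A}. With |A| = 6, there are |A|^2 = 36 ordered sum pairs; collecting distinct values, A + A = {-2, 8, 18, 28, 38, 48, 58, 68, 78, 88, 98}, so |A + A| = 11. Thus K = 11/6. Here |A + A| = 2|A| − 1 = 11, the minimum possible — so K = 11/6 is minimal, which holds iff A is an arithmetic progression.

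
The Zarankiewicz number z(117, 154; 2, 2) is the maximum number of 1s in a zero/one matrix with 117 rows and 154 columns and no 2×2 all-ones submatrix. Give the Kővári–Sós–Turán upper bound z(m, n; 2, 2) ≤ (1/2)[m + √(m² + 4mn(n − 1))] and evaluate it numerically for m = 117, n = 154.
z(117, 154; 2, 2) ≤ (1/2)[117 + √(117² + 4·117·154·153)] = (1/2)[117 + √11040705] = 1719.8778

Kővári–Sós–Turán: let r_1, ..., r_117 be the row sums and z = Σ r_i the total number of 1s. Each pair of columns can share at most one row with both entries 1 (else a 2×2 all-ones block appears), so Σ_i C(r_i, 2) ≤ C(154, 2) = 11781. By convexity Σ_i C(r_i, 2) ≥ 117·C(z/117, 2) = z(z − 117)/(2·117), giving z² − 117z − 117·154·153 ≤ 0 and hence z ≤ (1/2)[117 + √(13689 + 4·2756754)] = (1/2)[117 + √11040705] ≈ (1/2)(117 + 3322.7556) = 1719.8778.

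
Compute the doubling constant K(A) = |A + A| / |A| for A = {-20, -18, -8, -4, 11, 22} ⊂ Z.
K = |A + A| / |A| = 21/6 = 7/2

Enumerate A + A = {a + b : a, b ∈ A}. With |A| = 6, there are |A|^2 = 36 ordered sum pairs; collecting distinct values, A + A = {-40, -38, -36, -28, -26, -24, -22, -16, -12, -9, -8, -7, 2, 3, 4, 7, 14, 18, 22, 33, 44}, so |A + A| = 21. Thus K = 21/6 = 7/2. For comparison, the minimum possible |A + A| over all 6-element sets is 2·6 − 1 = 11 (so min K = 11/6), attained only by arithmetic progressions.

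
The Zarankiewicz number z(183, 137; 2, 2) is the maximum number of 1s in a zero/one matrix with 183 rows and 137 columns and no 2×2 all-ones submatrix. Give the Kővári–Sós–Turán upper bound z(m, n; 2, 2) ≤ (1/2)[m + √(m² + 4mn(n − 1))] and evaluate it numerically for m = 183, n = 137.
z(183, 137; 2, 2) ≤ (1/2)[183 + √(183² + 4·183·137·136)] = (1/2)[183 + √13672113] = 1940.291

Kővári–Sós–Turán: let r_1, ..., r_183 be the row sums and z = Σ r_i the total number of 1s. Each pair of columns can share at most one row with both entries 1 (else a 2×2 all-ones block appears), so Σ_i C(r_i, 2) ≤ C(137, 2) = 9316. By convexity Σ_i C(r_i, 2) ≥ 183·C(z/183, 2) = z(z − 183)/(2·183), giving z² − 183z − 183·137·136 ≤ 0 and hence z ≤ (1/2)[183 + √(33489 + 4·3409656)] = (1/2)[183 + √13672113] ≈ (1/2)(183 + 3697.582) = 1940.291.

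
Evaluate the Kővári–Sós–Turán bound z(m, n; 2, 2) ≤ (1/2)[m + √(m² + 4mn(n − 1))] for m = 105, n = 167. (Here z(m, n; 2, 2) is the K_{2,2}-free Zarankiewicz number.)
z(105, 167; 2, 2) ≤ (1/2)[105 + √(105² + 4·105·167·166)] = (1/2)[105 + √11654265] = 1759.4172

Kővári–Sós–Turán: let r_1, ..., r_105 be the row sums and z = Σ r_i the total number of 1s. Each pair of columns can share at most one row with both entries 1 (else a 2×2 all-ones block appears), so Σ_i C(r_i, 2) ≤ C(167, 2) = 13861. By convexity Σ_i C(r_i, 2) ≥ 105·C(z/105, 2) = z(z − 105)/(2·105), giving z² − 105z − 105·167·166 ≤ 0 and hence z ≤ (1/2)[105 + √(11025 + 4·2910810)] = (1/2)[105 + √11654265] ≈ (1/2)(105 + 3413.8344) = 1759.4172.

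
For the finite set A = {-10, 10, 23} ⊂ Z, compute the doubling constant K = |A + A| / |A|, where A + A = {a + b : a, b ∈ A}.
K = |A + A| / |A| = 6/3 = 2

Enumerate A + A = {a + b : a, b ∈ A}. With |A| = 3, there are |A|^2 = 9 ordered sum pairs; collecting distinct values, A + A = {-20, 0, 13, 20, 33, 46}, so |A + A| = 6. Thus K = 6/3 = 2. For comparison, the minimum possible |A + A| over all 3-element sets is 2·3 − 1 = 5 (so min K = 5/3), attained only by arithmetic progressions.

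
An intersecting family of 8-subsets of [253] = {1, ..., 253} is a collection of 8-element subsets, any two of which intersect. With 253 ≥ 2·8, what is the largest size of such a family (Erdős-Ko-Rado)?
max |F| = C(252, 7) = 11772449137800

Erdős-Ko-Rado (1961): when n ≥ 2k, max |F| = C(n−1, k−1). The bound is attained by the star {A : i ∈ A} for any fixed i ∈ [n]. Here C(253−1, 8−1) = C(252, 7) = 11772449137800.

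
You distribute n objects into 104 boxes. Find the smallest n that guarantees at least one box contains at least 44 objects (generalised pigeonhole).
n = (44 − 1)·104 + 1 = 4473

By the generalised pigeonhole principle, to guarantee some box contains ≥ r objects we need more than (r − 1) · k objects total. Threshold: n = (r − 1) · k + 1. With r = 44 and k = 104: n = 43 · 104 + 1 = 4472 + 1 = 4473. For n = 4472 = 43 · 104, we can put exactly 43 objects in every box, avoiding 44 in any single one — so 4473 is tight.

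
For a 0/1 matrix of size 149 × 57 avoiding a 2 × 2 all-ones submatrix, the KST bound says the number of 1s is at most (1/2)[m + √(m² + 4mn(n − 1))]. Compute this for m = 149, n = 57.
z(149, 57; 2, 2) ≤ (1/2)[149 + √(149² + 4·149·57·56)] = (1/2)[149 + √1924633] = 768.1557

Kővári–Sós–Turán: let r_1, ..., r_149 be the row sums and z = Σ r_i the total number of 1s. Each pair of columns can share at most one row with both entries 1 (else a 2×2 all-ones block appears), so Σ_i C(r_i, 2) ≤ C(57, 2) = 1596. By convexity Σ_i C(r_i, 2) ≥ 149·C(z/149, 2) = z(z − 149)/(2·149), giving z² − 149z − 149·57·56 ≤ 0 and hence z ≤ (1/2)[149 + √(22201 + 4·475608)] = (1/2)[149 + √1924633] ≈ (1/2)(149 + 1387.3114) = 768.1557.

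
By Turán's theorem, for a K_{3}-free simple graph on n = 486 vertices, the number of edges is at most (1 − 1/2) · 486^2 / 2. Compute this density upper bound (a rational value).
Turán density bound = (1/2) · 486^2/2 = 59049

Turán's theorem: ex(n, K_{r+1}) is achieved by the complete r-partite Turán graph T(n, r) with parts as balanced as possible, and is at most (1 − 1/r) · n^2/2. For r = 2, n = 486: the density bound is (1/2) · 236196/2 = 59049. Since 2 ∣ 486, the Turán graph T(486, 2) has parts of equal size 243, and its edge count e(T(486, 2)) = 59049 attains the density bound exactly.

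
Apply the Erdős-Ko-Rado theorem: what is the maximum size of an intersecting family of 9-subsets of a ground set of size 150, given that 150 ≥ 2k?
max |F| = C(149, 8) = 4976826800946

Erdős-Ko-Rado (1961): when n ≥ 2k, max |F| = C(n−1, k−1). The bound is attained by the star {A : i ∈ A} for any fixed i ∈ [n]. Here C(150−1, 9−1) = C(149, 8) = 4976826800946.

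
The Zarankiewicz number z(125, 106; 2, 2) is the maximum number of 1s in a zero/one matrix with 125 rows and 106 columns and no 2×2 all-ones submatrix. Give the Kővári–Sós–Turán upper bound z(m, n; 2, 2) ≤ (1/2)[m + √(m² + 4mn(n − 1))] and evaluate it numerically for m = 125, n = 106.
z(125, 106; 2, 2) ≤ (1/2)[125 + √(125² + 4·125·106·105)] = (1/2)[125 + √5580625] = 1243.6673

Kővári–Sós–Turán: let r_1, ..., r_125 be the row sums and z = Σ r_i the total number of 1s. Each pair of columns can share at most one row with both entries 1 (else a 2×2 all-ones block appears), so Σ_i C(r_i, 2) ≤ C(106, 2) = 5565. By convexity Σ_i C(r_i, 2) ≥ 125·C(z/125, 2) = z(z − 125)/(2·125), giving z² − 125z − 125·106·105 ≤ 0 and hence z ≤ (1/2)[125 + √(15625 + 4·1391250)] = (1/2)[125 + √5580625] ≈ (1/2)(125 + 2362.3347) = 1243.6673.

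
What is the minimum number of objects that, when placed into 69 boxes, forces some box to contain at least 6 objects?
n = (6 − 1)·69 + 1 = 346

By the generalised pigeonhole principle, to guarantee some box contains ≥ r objects we need more than (r − 1) · k objects total. Threshold: n = (r − 1) · k + 1. With r = 6 and k = 69: n = 5 · 69 + 1 = 345 + 1 = 346. For n = 345 = 5 · 69, we can put exactly 5 objects in every box, avoiding 6 in any single one — so 346 is tight.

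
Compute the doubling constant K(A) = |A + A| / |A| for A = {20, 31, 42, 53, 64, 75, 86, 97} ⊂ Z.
K = |A + A| / |A| = 15/8

Enumerate A + A = {a + b : a, b ∈ A}. With |A| = 8, there are |A|^2 = 64 ordered sum pairs; collecting distinct values, A + A = {40, 51, 62, 73, 84, 95, 106, 117, 128, 139, 150, 161, 172, 183, 194}, so |A + A| = 15. Thus K = 15/8. Here |A + A| = 2|A| − 1 = 15, the minimum possible — so K = 15/8 is minimal, which holds iff A is an arithmetic progression.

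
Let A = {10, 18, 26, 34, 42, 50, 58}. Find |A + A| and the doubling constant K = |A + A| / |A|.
K = |A + A| / |A| = 13/7

Enumerate A + A = {a + b : a, b ∈ A}. With |A| = 7, there are |A|^2 = 49 ordered sum pairs; collecting distinct values, A + A = {20, 28, 36, 44, 52, 60, 68, 76, 84, 92, 100, 108, 116}, so |A + A| = 13. Thus K = 13/7. Here |A + A| = 2|A| − 1 = 13, the minimum possible — so K = 13/7 is minimal, which holds iff A is an arithmetic progression.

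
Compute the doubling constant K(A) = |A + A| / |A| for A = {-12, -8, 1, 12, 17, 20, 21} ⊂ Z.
K = |A + A| / |A| = 26/7

Enumerate A + A = {a + b : a, b ∈ A}. With |A| = 7, there are |A|^2 = 49 ordered sum pairs; collecting distinct values, A + A = {-24, -20, -16, -11, -7, 0, 2, 4, 5, 8, 9, 12, 13, 18, 21, 22, 24, 29, 32, 33, 34, 37, 38, 40, 41, 42}, so |A + A| = 26. Thus K = 26/7. For comparison, the minimum possible |A + A| over all 7-element sets is 2·7 − 1 = 13 (so min K = 13/7), attained only by arithmetic progressions.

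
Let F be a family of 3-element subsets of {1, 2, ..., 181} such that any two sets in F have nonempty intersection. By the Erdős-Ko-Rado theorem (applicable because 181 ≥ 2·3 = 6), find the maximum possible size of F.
max |F| = C(180, 2) = 16110

Erdős-Ko-Rado (1961): when n ≥ 2k, max |F| = C(n−1, k−1). The bound is attained by the star {A : i ∈ A} for any fixed i ∈ [n]. Here C(181−1, 3−1) = C(180, 2) = 16110.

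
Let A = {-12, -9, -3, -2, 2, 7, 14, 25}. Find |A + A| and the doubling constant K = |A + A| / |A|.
K = |A + A| / |A| = 32/8 = 4

Enumerate A + A = {a + b : a, b ∈ A}. With |A| = 8, there are |A|^2 = 64 ordered sum pairs; collecting distinct values, A + A = {-24, -21, -18, -15, -14, -12, -11, -10, -7, -6, -5, -4, -2, -1, 0, 2, 4, 5, 9, 11, 12, 13, 14, 16, 21, 22, 23, 27, 28, 32, 39, 50}, so |A + A| = 32. Thus K = 32/8 = 4. For comparison, the minimum possible |A + A| over all 8-element sets is 2·8 − 1 = 15 (so min K = 15/8), attained only by arithmetic progressions.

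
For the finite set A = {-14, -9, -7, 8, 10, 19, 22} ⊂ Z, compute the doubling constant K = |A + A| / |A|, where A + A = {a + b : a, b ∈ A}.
K = |A + A| / |A| = 27/7

Enumerate A + A = {a + b : a, b ∈ A}. With |A| = 7, there are |A|^2 = 49 ordered sum pairs; collecting distinct values, A + A = {-28, -23, -21, -18, -16, -14, -6, -4, -1, 1, 3, 5, 8, 10, 12, 13, 15, 16, 18, 20, 27, 29, 30, 32, 38, 41, 44}, so |A + A| = 27. Thus K = 27/7. For comparison, the minimum possible |A + A| over all 7-element sets is 2·7 − 1 = 13 (so min K = 13/7), attained only by arithmetic progressions.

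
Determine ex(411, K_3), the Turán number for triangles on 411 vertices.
ex(411, K_3) = ⌊411^2/4⌋ = 42230

Mantel (1907): a triangle-free graph on n vertices has at most ⌊n^2/4⌋ edges, with equality for the complete bipartite graph K_{⌊n/2⌋, ⌈n/2⌉}. For n = 411: ⌊411^2/4⌋ = ⌊168921/4⌋ = 42230. The extremal graph is K_{205, 206}, which has 205·206 = 42230 edges.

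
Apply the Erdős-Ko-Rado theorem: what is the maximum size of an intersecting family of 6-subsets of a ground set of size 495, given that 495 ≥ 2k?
max |F| = C(494, 5) = 240234456098

Erdős-Ko-Rado (1961): when n ≥ 2k, max |F| = C(n−1, k−1). The bound is attained by the star {A : i ∈ A} for any fixed i ∈ [n]. Here C(495−1, 6−1) = C(494, 5) = 240234456098.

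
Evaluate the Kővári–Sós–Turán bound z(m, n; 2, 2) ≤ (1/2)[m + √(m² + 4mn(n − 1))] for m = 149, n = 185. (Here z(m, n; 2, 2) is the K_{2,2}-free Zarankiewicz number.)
z(149, 185; 2, 2) ≤ (1/2)[149 + √(149² + 4·149·185·184)] = (1/2)[149 + √20310041] = 2327.8331

Kővári–Sós–Turán: let r_1, ..., r_149 be the row sums and z = Σ r_i the total number of 1s. Each pair of columns can share at most one row with both entries 1 (else a 2×2 all-ones block appears), so Σ_i C(r_i, 2) ≤ C(185, 2) = 17020. By convexity Σ_i C(r_i, 2) ≥ 149·C(z/149, 2) = z(z − 149)/(2·149), giving z² − 149z − 149·185·184 ≤ 0 and hence z ≤ (1/2)[149 + √(22201 + 4·5071960)] = (1/2)[149 + √20310041] ≈ (1/2)(149 + 4506.6663) = 2327.8331.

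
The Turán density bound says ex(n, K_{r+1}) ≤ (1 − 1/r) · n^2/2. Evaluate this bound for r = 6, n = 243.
Turán density bound = (5/6) · 243^2/2 = 98415/4 ≈ 24603.75

Turán's theorem: ex(n, K_{r+1}) is achieved by the complete r-partite Turán graph T(n, r) with parts as balanced as possible, and is at most (1 − 1/r) · n^2/2. For r = 6, n = 243: the density bound is (5/6) · 59049/2 = 98415/4 ≈ 24603.75. The integer-valued extremum is e(T(243, 6)) = 24603, which is strictly less than the density bound 98415/4 since 6 ∤ 243 (the parts of T(243, 6) cannot all be equal).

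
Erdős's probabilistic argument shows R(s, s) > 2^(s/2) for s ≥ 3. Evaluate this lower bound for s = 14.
2^(14/2) = 128; so R(14, 14) > 128

Colour each edge of K_n uniformly at random with red/blue. The expected number of monochromatic K_14 is C(n, 14) · 2 · 2^(−C(14,2)). If C(n, 14) · 2^(1 − C(14,2)) < 1, then with positive probability no monochromatic K_14 exists, so R(14, 14) > n. The standard estimate C(n, 14) ≤ n^14/14! shows this inequality holds whenever n ≤ 2^(14/2) (since 14! · 2^(C(14,2) − 1) > 2^(14^2/2) ≥ n^14). Hence R(14, 14) > 2^(14/2) = 128.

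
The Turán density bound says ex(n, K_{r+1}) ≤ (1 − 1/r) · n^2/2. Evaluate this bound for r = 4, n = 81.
Turán density bound = (3/4) · 81^2/2 = 19683/8 ≈ 2460.375

Turán's theorem: ex(n, K_{r+1}) is achieved by the complete r-partite Turán graph T(n, r) with parts as balanced as possible, and is at most (1 − 1/r) · n^2/2. For r = 4, n = 81: the density bound is (3/4) · 6561/2 = 19683/8 ≈ 2460.375. The integer-valued extremum is e(T(81, 4)) = 2460, which is strictly less than the density bound 19683/8 since 4 ∤ 81 (the parts of T(81, 4) cannot all be equal).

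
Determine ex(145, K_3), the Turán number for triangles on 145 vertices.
ex(145, K_3) = ⌊145^2/4⌋ = 5256

Mantel (1907): a triangle-free graph on n vertices has at most ⌊n^2/4⌋ edges, with equality for the complete bipartite graph K_{⌊n/2⌋, ⌈n/2⌉}. For n = 145: ⌊145^2/4⌋ = ⌊21025/4⌋ = 5256. The extremal graph is K_{72, 73}, which has 72·73 = 5256 edges.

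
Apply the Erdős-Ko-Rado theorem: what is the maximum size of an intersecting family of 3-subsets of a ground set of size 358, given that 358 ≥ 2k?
max |F| = C(357, 2) = 63546

The Erdős-Ko-Rado theorem states: for n ≥ 2k, an intersecting family of k-subsets of an n-element set has size at most C(n − 1, k − 1), with equality for 'star' families {A ⊆ [n] : |A| = k, i ∈ A} (fix an element i). For n = 358, k = 3: C(357, 2) = 63546.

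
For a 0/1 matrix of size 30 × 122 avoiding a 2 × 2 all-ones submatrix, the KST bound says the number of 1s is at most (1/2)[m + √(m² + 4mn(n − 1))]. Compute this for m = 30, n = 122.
z(30, 122; 2, 2) ≤ (1/2)[30 + √(30² + 4·30·122·121)] = (1/2)[30 + √1772340] = 680.6463

Kővári–Sós–Turán: let r_1, ..., r_30 be the row sums and z = Σ r_i the total number of 1s. Each pair of columns can share at most one row with both entries 1 (else a 2×2 all-ones block appears), so Σ_i C(r_i, 2) ≤ C(122, 2) = 7381. By convexity Σ_i C(r_i, 2) ≥ 30·C(z/30, 2) = z(z − 30)/(2·30), giving z² − 30z − 30·122·121 ≤ 0 and hence z ≤ (1/2)[30 + √(900 + 4·442860)] = (1/2)[30 + √1772340] ≈ (1/2)(30 + 1331.2926) = 680.6463.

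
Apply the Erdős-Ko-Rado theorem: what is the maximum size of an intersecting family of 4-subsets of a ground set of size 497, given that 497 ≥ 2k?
max |F| = C(496, 3) = 20214480

The Erdős-Ko-Rado theorem states: for n ≥ 2k, an intersecting family of k-subsets of an n-element set has size at most C(n − 1, k − 1), with equality for 'star' families {A ⊆ [n] : |A| = k, i ∈ A} (fix an element i). For n = 497, k = 4: C(496, 3) = 20214480.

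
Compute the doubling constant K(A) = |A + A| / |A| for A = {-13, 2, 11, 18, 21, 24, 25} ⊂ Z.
K = |A + A| / |A| = 26/7

Enumerate A + A = {a + b : a, b ∈ A}. With |A| = 7, there are |A|^2 = 49 ordered sum pairs; collecting distinct values, A + A = {-26, -11, -2, 4, 5, 8, 11, 12, 13, 20, 22, 23, 26, 27, 29, 32, 35, 36, 39, 42, 43, 45, 46, 48, 49, 50}, so |A + A| = 26. Thus K = 26/7. For comparison, the minimum possible |A + A| over all 7-element sets is 2·7 − 1 = 13 (so min K = 13/7), attained only by arithmetic progressions.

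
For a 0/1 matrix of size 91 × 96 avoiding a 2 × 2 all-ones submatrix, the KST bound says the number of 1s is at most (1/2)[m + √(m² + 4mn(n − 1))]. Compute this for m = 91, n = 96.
z(91, 96; 2, 2) ≤ (1/2)[91 + √(91² + 4·91·96·95)] = (1/2)[91 + √3327961] = 957.635

Kővári–Sós–Turán: let r_1, ..., r_91 be the row sums and z = Σ r_i the total number of 1s. Each pair of columns can share at most one row with both entries 1 (else a 2×2 all-ones block appears), so Σ_i C(r_i, 2) ≤ C(96, 2) = 4560. By convexity Σ_i C(r_i, 2) ≥ 91·C(z/91, 2) = z(z − 91)/(2·91), giving z² − 91z − 91·96·95 ≤ 0 and hence z ≤ (1/2)[91 + √(8281 + 4·829920)] = (1/2)[91 + √3327961] ≈ (1/2)(91 + 1824.27) = 957.635.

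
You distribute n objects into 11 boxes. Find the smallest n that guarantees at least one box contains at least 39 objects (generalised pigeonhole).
n = (39 − 1)·11 + 1 = 419

By the generalised pigeonhole principle, to guarantee some box contains ≥ r objects we need more than (r − 1) · k objects total. Threshold: n = (r − 1) · k + 1. With r = 39 and k = 11: n = 38 · 11 + 1 = 418 + 1 = 419. For n = 418 = 38 · 11, we can put exactly 38 objects in every box, avoiding 39 in any single one — so 419 is tight.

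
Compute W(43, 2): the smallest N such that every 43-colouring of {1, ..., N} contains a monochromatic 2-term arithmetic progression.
W(43, 2) = 43 + 1 = 44

A 2-term AP is any pair of integers, so a monochromatic 2-AP exists iff some colour is used at least twice. With 43 colours, the colouring i ↦ i on {1, ..., 43} uses each colour once, avoiding any monochromatic pair, so W(43, 2) > 43. For {1, ..., 44}, pigeonhole forces two integers of the same colour, which form a monochromatic 2-AP. Hence W(43, 2) = 44.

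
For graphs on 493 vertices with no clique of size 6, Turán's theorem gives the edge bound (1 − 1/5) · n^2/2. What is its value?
Turán density bound = (4/5) · 493^2/2 = 486098/5 ≈ 97219.6

Turán's theorem: ex(n, K_{r+1}) is achieved by the complete r-partite Turán graph T(n, r) with parts as balanced as possible, and is at most (1 − 1/r) · n^2/2. For r = 5, n = 493: the density bound is (4/5) · 243049/2 = 486098/5 ≈ 97219.6. The integer-valued extremum is e(T(493, 5)) = 97219, which is strictly less than the density bound 486098/5 since 5 ∤ 493 (the parts of T(493, 5) cannot all be equal).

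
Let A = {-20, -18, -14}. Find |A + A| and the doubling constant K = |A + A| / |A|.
K = |A + A| / |A| = 6/3 = 2

Enumerate A + A = {a + b : a, b ∈ A}. With |A| = 3, there are |A|^2 = 9 ordered sum pairs; collecting distinct values, A + A = {-40, -38, -36, -34, -32, -28}, so |A + A| = 6. Thus K = 6/3 = 2. For comparison, the minimum possible |A + A| over all 3-element sets is 2·3 − 1 = 5 (so min K = 5/3), attained only by arithmetic progressions.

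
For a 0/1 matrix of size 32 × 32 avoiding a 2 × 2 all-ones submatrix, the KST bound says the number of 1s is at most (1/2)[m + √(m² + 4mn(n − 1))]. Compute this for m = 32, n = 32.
z(32, 32; 2, 2) ≤ (1/2)[32 + √(32² + 4·32·32·31)] = (1/2)[32 + √128000] = 194.8854

Kővári–Sós–Turán: let r_1, ..., r_32 be the row sums and z = Σ r_i the total number of 1s. Each pair of columns can share at most one row with both entries 1 (else a 2×2 all-ones block appears), so Σ_i C(r_i, 2) ≤ C(32, 2) = 496. By convexity Σ_i C(r_i, 2) ≥ 32·C(z/32, 2) = z(z − 32)/(2·32), giving z² − 32z − 32·32·31 ≤ 0 and hence z ≤ (1/2)[32 + √(1024 + 4·31744)] = (1/2)[32 + √128000] ≈ (1/2)(32 + 357.7709) = 194.8854.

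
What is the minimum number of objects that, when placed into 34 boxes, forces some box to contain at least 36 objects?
n = (36 − 1)·34 + 1 = 1191

By the generalised pigeonhole principle, to guarantee some box contains ≥ r objects we need more than (r − 1) · k objects total. Threshold: n = (r − 1) · k + 1. With r = 36 and k = 34: n = 35 · 34 + 1 = 1190 + 1 = 1191. For n = 1190 = 35 · 34, we can put exactly 35 objects in every box, avoiding 36 in any single one — so 1191 is tight.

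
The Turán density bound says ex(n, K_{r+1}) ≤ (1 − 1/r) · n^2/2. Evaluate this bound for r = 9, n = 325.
Turán density bound = (8/9) · 325^2/2 = 422500/9 ≈ 46944.4444

Turán's theorem: ex(n, K_{r+1}) is achieved by the complete r-partite Turán graph T(n, r) with parts as balanced as possible, and is at most (1 − 1/r) · n^2/2. For r = 9, n = 325: the density bound is (8/9) · 105625/2 = 422500/9 ≈ 46944.4444. The integer-valued extremum is e(T(325, 9)) = 46944, which is strictly less than the density bound 422500/9 since 9 ∤ 325 (the parts of T(325, 9) cannot all be equal).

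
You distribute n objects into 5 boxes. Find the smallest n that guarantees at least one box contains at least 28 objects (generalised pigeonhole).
n = (28 − 1)·5 + 1 = 136

By the generalised pigeonhole principle, to guarantee some box contains ≥ r objects we need more than (r − 1) · k objects total. Threshold: n = (r − 1) · k + 1. With r = 28 and k = 5: n = 27 · 5 + 1 = 135 + 1 = 136. For n = 135 = 27 · 5, we can put exactly 27 objects in every box, avoiding 28 in any single one — so 136 is tight.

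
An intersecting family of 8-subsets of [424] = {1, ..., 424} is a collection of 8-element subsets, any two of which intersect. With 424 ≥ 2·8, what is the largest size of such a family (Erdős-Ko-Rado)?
max |F| = C(423, 7) = 457383009600297

The Erdős-Ko-Rado theorem states: for n ≥ 2k, an intersecting family of k-subsets of an n-element set has size at most C(n − 1, k − 1), with equality for 'star' families {A ⊆ [n] : |A| = k, i ∈ A} (fix an element i). For n = 424, k = 8: C(423, 7) = 457383009600297.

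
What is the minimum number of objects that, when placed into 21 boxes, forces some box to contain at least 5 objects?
n = (5 − 1)·21 + 1 = 85

By the generalised pigeonhole principle, to guarantee some box contains ≥ r objects we need more than (r − 1) · k objects total. Threshold: n = (r − 1) · k + 1. With r = 5 and k = 21: n = 4 · 21 + 1 = 84 + 1 = 85. For n = 84 = 4 · 21, we can put exactly 4 objects in every box, avoiding 5 in any single one — so 85 is tight.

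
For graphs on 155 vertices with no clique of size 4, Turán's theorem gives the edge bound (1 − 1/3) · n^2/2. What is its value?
Turán density bound = (2/3) · 155^2/2 = 24025/3 ≈ 8008.3333

Turán's theorem: ex(n, K_{r+1}) is achieved by the complete r-partite Turán graph T(n, r) with parts as balanced as possible, and is at most (1 − 1/r) · n^2/2. For r = 3, n = 155: the density bound is (2/3) · 24025/2 = 24025/3 ≈ 8008.3333. The integer-valued extremum is e(T(155, 3)) = 8008, which is strictly less than the density bound 24025/3 since 3 ∤ 155 (the parts of T(155, 3) cannot all be equal).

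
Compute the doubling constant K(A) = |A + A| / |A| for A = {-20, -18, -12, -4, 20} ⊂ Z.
K = |A + A| / |A| = 14/5

Enumerate A + A = {a + b : a, b ∈ A}. With |A| = 5, there are |A|^2 = 25 ordered sum pairs; collecting distinct values, A + A = {-40, -38, -36, -32, -30, -24, -22, -16, -8, 0, 2, 8, 16, 40}, so |A + A| = 14. Thus K = 14/5. For comparison, the minimum possible |A + A| over all 5-element sets is 2·5 − 1 = 9 (so min K = 9/5), attained only by arithmetic progressions.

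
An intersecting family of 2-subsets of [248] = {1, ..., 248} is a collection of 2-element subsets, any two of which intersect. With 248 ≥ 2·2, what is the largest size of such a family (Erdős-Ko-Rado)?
max |F| = C(247, 1) = 247

Erdős-Ko-Rado (1961): when n ≥ 2k, max |F| = C(n−1, k−1). The bound is attained by the star {A : i ∈ A} for any fixed i ∈ [n]. Here C(248−1, 2−1) = C(247, 1) = 247.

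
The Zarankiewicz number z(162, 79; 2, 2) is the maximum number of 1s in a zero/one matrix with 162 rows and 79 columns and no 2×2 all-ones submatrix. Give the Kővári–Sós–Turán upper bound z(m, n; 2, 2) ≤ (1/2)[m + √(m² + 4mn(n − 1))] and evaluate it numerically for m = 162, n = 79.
z(162, 79; 2, 2) ≤ (1/2)[162 + √(162² + 4·162·79·78)] = (1/2)[162 + √4019220] = 1083.3996

Kővári–Sós–Turán: let r_1, ..., r_162 be the row sums and z = Σ r_i the total number of 1s. Each pair of columns can share at most one row with both entries 1 (else a 2×2 all-ones block appears), so Σ_i C(r_i, 2) ≤ C(79, 2) = 3081. By convexity Σ_i C(r_i, 2) ≥ 162·C(z/162, 2) = z(z − 162)/(2·162), giving z² − 162z − 162·79·78 ≤ 0 and hence z ≤ (1/2)[162 + √(26244 + 4·998244)] = (1/2)[162 + √4019220] ≈ (1/2)(162 + 2004.7992) = 1083.3996.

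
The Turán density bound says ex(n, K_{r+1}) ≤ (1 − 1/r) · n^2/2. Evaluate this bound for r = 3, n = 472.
Turán density bound = (2/3) · 472^2/2 = 222784/3 ≈ 74261.3333

Turán's theorem: ex(n, K_{r+1}) is achieved by the complete r-partite Turán graph T(n, r) with parts as balanced as possible, and is at most (1 − 1/r) · n^2/2. For r = 3, n = 472: the density bound is (2/3) · 222784/2 = 222784/3 ≈ 74261.3333. The integer-valued extremum is e(T(472, 3)) = 74261, which is strictly less than the density bound 222784/3 since 3 ∤ 472 (the parts of T(472, 3) cannot all be equal).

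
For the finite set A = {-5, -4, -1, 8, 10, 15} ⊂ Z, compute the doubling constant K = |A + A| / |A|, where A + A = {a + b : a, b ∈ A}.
K = |A + A| / |A| = 21/6 = 7/2

Enumerate A + A = {a + b : a, b ∈ A}. With |A| = 6, there are |A|^2 = 36 ordered sum pairs; collecting distinct values, A + A = {-10, -9, -8, -6, -5, -2, 3, 4, 5, 6, 7, 9, 10, 11, 14, 16, 18, 20, 23, 25, 30}, so |A + A| = 21. Thus K = 21/6 = 7/2. For comparison, the minimum possible |A + A| over all 6-element sets is 2·6 − 1 = 11 (so min K = 11/6), attained only by arithmetic progressions.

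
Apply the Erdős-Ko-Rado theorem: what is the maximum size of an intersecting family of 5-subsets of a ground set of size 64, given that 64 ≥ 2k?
max |F| = C(63, 4) = 595665

Erdős-Ko-Rado (1961): when n ≥ 2k, max |F| = C(n−1, k−1). The bound is attained by the star {A : i ∈ A} for any fixed i ∈ [n]. Here C(64−1, 5−1) = C(63, 4) = 595665.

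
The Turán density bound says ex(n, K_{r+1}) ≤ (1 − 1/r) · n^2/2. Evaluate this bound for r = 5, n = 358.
Turán density bound = (4/5) · 358^2/2 = 256328/5 ≈ 51265.6

Turán's theorem: ex(n, K_{r+1}) is achieved by the complete r-partite Turán graph T(n, r) with parts as balanced as possible, and is at most (1 − 1/r) · n^2/2. For r = 5, n = 358: the density bound is (4/5) · 128164/2 = 256328/5 ≈ 51265.6. The integer-valued extremum is e(T(358, 5)) = 51265, which is strictly less than the density bound 256328/5 since 5 ∤ 358 (the parts of T(358, 5) cannot all be equal).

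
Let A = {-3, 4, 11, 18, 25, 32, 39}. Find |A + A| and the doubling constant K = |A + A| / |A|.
K = |A + A| / |A| = 13/7

Enumerate A + A = {a + b : a, b ∈ A}. With |A| = 7, there are |A|^2 = 49 ordered sum pairs; collecting distinct values, A + A = {-6, 1, 8, 15, 22, 29, 36, 43, 50, 57, 64, 71, 78}, so |A + A| = 13. Thus K = 13/7. Here |A + A| = 2|A| − 1 = 13, the minimum possible — so K = 13/7 is minimal, which holds iff A is an arithmetic progression.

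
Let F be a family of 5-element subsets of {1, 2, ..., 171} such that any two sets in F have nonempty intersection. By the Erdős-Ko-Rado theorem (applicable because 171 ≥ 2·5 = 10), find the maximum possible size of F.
max |F| = C(170, 4) = 33585370

Erdős-Ko-Rado (1961): when n ≥ 2k, max |F| = C(n−1, k−1). The bound is attained by the star {A : i ∈ A} for any fixed i ∈ [n]. Here C(171−1, 5−1) = C(170, 4) = 33585370.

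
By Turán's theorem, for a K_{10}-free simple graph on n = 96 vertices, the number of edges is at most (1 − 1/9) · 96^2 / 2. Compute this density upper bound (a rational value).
Turán density bound = (8/9) · 96^2/2 = 4096

Turán's theorem: ex(n, K_{r+1}) is achieved by the complete r-partite Turán graph T(n, r) with parts as balanced as possible, and is at most (1 − 1/r) · n^2/2. For r = 9, n = 96: the density bound is (8/9) · 9216/2 = 4096. The integer-valued extremum is e(T(96, 9)) = 4095, which is strictly less than the density bound 4096 since 9 ∤ 96 (the parts of T(96, 9) cannot all be equal).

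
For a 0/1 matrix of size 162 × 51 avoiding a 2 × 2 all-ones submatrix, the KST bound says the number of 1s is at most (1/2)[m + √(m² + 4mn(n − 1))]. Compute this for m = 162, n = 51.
z(162, 51; 2, 2) ≤ (1/2)[162 + √(162² + 4·162·51·50)] = (1/2)[162 + √1678644] = 728.8125

Kővári–Sós–Turán: let r_1, ..., r_162 be the row sums and z = Σ r_i the total number of 1s. Each pair of columns can share at most one row with both entries 1 (else a 2×2 all-ones block appears), so Σ_i C(r_i, 2) ≤ C(51, 2) = 1275. By convexity Σ_i C(r_i, 2) ≥ 162·C(z/162, 2) = z(z − 162)/(2·162), giving z² − 162z − 162·51·50 ≤ 0 and hence z ≤ (1/2)[162 + √(26244 + 4·413100)] = (1/2)[162 + √1678644] ≈ (1/2)(162 + 1295.6249) = 728.8125.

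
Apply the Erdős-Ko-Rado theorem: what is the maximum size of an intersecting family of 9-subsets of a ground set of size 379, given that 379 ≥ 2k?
max |F| = C(378, 8) = 9594647478991575

The Erdős-Ko-Rado theorem states: for n ≥ 2k, an intersecting family of k-subsets of an n-element set has size at most C(n − 1, k − 1), with equality for 'star' families {A ⊆ [n] : |A| = k, i ∈ A} (fix an element i). For n = 379, k = 9: C(378, 8) = 9594647478991575.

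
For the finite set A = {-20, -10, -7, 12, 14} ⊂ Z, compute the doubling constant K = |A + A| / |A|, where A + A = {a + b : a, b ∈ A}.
K = |A + A| / |A| = 15/5 = 3

Enumerate A + A = {a + b : a, b ∈ A}. With |A| = 5, there are |A|^2 = 25 ordered sum pairs; collecting distinct values, A + A = {-40, -30, -27, -20, -17, -14, -8, -6, 2, 4, 5, 7, 24, 26, 28}, so |A + A| = 15. Thus K = 15/5 = 3. For comparison, the minimum possible |A + A| over all 5-element sets is 2·5 − 1 = 9 (so min K = 9/5), attained only by arithmetic progressions.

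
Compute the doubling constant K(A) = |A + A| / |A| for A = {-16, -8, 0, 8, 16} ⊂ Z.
K = |A + A| / |A| = 9/5

Enumerate A + A = {a + b : a, b ∈ A}. With |A| = 5, there are |A|^2 = 25 ordered sum pairs; collecting distinct values, A + A = {-32, -24, -16, -8, 0, 8, 16, 24, 32}, so |A + A| = 9. Thus K = 9/5. Here |A + A| = 2|A| − 1 = 9, the minimum possible — so K = 9/5 is minimal, which holds iff A is an arithmetic progression.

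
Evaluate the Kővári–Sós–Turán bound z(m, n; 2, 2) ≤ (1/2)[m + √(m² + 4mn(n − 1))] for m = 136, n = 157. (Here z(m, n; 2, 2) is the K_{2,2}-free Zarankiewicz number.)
z(136, 157; 2, 2) ≤ (1/2)[136 + √(136² + 4·136·157·156)] = (1/2)[136 + √13342144] = 1894.345

Kővári–Sós–Turán: let r_1, ..., r_136 be the row sums and z = Σ r_i the total number of 1s. Each pair of columns can share at most one row with both entries 1 (else a 2×2 all-ones block appears), so Σ_i C(r_i, 2) ≤ C(157, 2) = 12246. By convexity Σ_i C(r_i, 2) ≥ 136·C(z/136, 2) = z(z − 136)/(2·136), giving z² − 136z − 136·157·156 ≤ 0 and hence z ≤ (1/2)[136 + √(18496 + 4·3330912)] = (1/2)[136 + √13342144] ≈ (1/2)(136 + 3652.69) = 1894.345.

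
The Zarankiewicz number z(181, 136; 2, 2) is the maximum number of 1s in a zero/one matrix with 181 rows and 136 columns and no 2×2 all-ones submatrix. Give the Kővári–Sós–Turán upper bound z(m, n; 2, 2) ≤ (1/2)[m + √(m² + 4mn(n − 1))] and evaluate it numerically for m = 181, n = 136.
z(181, 136; 2, 2) ≤ (1/2)[181 + √(181² + 4·181·136·135)] = (1/2)[181 + √13325401] = 1915.6987

Kővári–Sós–Turán: let r_1, ..., r_181 be the row sums and z = Σ r_i the total number of 1s. Each pair of columns can share at most one row with both entries 1 (else a 2×2 all-ones block appears), so Σ_i C(r_i, 2) ≤ C(136, 2) = 9180. By convexity Σ_i C(r_i, 2) ≥ 181·C(z/181, 2) = z(z − 181)/(2·181), giving z² − 181z − 181·136·135 ≤ 0 and hence z ≤ (1/2)[181 + √(32761 + 4·3323160)] = (1/2)[181 + √13325401] ≈ (1/2)(181 + 3650.3974) = 1915.6987.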